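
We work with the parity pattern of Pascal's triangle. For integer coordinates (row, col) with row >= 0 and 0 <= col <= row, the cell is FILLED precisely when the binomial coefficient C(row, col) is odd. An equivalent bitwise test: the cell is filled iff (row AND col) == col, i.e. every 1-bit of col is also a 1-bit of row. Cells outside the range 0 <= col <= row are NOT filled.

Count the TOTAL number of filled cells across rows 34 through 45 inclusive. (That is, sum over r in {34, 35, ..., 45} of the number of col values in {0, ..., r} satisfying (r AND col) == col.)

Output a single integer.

Answer: 108

Derivation:
r34=100010 pc2: +4 =4
r35=100011 pc3: +8 =12
r36=100100 pc2: +4 =16
r37=100101 pc3: +8 =24
r38=100110 pc3: +8 =32
r39=100111 pc4: +16 =48
r40=101000 pc2: +4 =52
r41=101001 pc3: +8 =60
r42=101010 pc3: +8 =68
r43=101011 pc4: +16 =84
r44=101100 pc3: +8 =92
r45=101101 pc4: +16 =108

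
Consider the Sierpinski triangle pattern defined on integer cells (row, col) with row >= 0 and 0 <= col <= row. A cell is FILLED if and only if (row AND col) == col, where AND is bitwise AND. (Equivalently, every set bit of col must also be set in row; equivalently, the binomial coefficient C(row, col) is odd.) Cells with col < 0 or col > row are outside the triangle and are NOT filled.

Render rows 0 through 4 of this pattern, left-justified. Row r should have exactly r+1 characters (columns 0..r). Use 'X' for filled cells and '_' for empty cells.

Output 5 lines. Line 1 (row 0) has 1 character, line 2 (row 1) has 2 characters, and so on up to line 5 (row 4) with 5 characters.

r0=0: X
r1=1: XX
r2=10: X_X
r3=11: XXXX
r4=100: X___X

Answer: X
XX
X_X
XXXX
X___X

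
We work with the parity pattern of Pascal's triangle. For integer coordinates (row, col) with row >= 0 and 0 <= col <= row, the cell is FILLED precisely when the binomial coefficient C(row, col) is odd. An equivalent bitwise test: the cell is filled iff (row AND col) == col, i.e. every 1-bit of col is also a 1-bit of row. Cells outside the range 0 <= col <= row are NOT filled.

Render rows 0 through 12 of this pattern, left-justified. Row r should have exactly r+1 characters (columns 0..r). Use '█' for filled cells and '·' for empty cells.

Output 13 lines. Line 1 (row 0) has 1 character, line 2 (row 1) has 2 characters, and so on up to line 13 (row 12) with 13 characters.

Answer: █
██
█·█
████
█···█
██··██
█·█·█·█
████████
█·······█
██······██
█·█·····█·█
████····████
█···█···█···█

Derivation:
r0=0: █
r1=1: ██
r2=10: █·█
r3=11: ████
r4=100: █···█
r5=101: ██··██
r6=110: █·█·█·█
r7=111: ████████
r8=1000: █·······█
r9=1001: ██······██
r10=1010: █·█·····█·█
r11=1011: ████····████
r12=1100: █···█···█···█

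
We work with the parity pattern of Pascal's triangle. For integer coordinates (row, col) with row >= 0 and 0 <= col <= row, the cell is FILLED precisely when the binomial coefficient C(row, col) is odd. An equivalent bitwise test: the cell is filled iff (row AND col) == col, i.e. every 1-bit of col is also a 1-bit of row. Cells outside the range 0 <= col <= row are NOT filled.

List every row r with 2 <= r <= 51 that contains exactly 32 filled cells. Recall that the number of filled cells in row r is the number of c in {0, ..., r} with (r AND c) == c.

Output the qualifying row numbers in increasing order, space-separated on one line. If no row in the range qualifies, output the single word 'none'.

Row r has 2^popcount(r) filled cells, so we need popcount(r) = log2(32) = 5.
Scan r = 2..51 and keep those with exactly 5 one-bits:
r=2=10 popcount=1 -> skip
r=3=11 popcount=2 -> skip
r=4=100 popcount=1 -> skip
r=5=101 popcount=2 -> skip
r=6=110 popcount=2 -> skip
r=7=111 popcount=3 -> skip
r=8=1000 popcount=1 -> skip
r=9=1001 popcount=2 -> skip
r=10=1010 popcount=2 -> skip
r=11=1011 popcount=3 -> skip
r=12=1100 popcount=2 -> skip
r=13=1101 popcount=3 -> skip
r=14=1110 popcount=3 -> skip
r=15=1111 popcount=4 -> skip
r=16=10000 popcount=1 -> skip
r=17=10001 popcount=2 -> skip
r=18=10010 popcount=2 -> skip
r=19=10011 popcount=3 -> skip
r=20=10100 popcount=2 -> skip
r=21=10101 popcount=3 -> skip
r=22=10110 popcount=3 -> skip
r=23=10111 popcount=4 -> skip
r=24=11000 popcount=2 -> skip
r=25=11001 popcount=3 -> skip
r=26=11010 popcount=3 -> skip
r=27=11011 popcount=4 -> skip
r=28=11100 popcount=3 -> skip
r=29=11101 popcount=4 -> skip
r=30=11110 popcount=4 -> skip
r=31=11111 popcount=5 -> KEEP
r=32=100000 popcount=1 -> skip
r=33=100001 popcount=2 -> skip
r=34=100010 popcount=2 -> skip
r=35=100011 popcount=3 -> skip
r=36=100100 popcount=2 -> skip
r=37=100101 popcount=3 -> skip
r=38=100110 popcount=3 -> skip
r=39=100111 popcount=4 -> skip
r=40=101000 popcount=2 -> skip
r=41=101001 popcount=3 -> skip
r=42=101010 popcount=3 -> skip
r=43=101011 popcount=4 -> skip
r=44=101100 popcount=3 -> skip
r=45=101101 popcount=4 -> skip
r=46=101110 popcount=4 -> skip
r=47=101111 popcount=5 -> KEEP
r=48=110000 popcount=2 -> skip
r=49=110001 popcount=3 -> skip
r=50=110010 popcount=3 -> skip
r=51=110011 popcount=4 -> skip
Kept rows: 31 47

Answer: 31 47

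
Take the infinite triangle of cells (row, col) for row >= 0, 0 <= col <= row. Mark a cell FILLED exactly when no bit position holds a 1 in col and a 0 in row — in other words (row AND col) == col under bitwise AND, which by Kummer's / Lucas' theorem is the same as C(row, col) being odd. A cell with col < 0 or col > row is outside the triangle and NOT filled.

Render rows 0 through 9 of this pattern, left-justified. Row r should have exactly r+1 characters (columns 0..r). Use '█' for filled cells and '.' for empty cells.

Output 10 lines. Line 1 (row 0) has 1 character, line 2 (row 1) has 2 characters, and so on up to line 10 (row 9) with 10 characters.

Answer: █
██
█.█
████
█...█
██..██
█.█.█.█
████████
█.......█
██......██

Derivation:
r0=0: █
r1=1: ██
r2=10: █.█
r3=11: ████
r4=100: █...█
r5=101: ██..██
r6=110: █.█.█.█
r7=111: ████████
r8=1000: █.......█
r9=1001: ██......██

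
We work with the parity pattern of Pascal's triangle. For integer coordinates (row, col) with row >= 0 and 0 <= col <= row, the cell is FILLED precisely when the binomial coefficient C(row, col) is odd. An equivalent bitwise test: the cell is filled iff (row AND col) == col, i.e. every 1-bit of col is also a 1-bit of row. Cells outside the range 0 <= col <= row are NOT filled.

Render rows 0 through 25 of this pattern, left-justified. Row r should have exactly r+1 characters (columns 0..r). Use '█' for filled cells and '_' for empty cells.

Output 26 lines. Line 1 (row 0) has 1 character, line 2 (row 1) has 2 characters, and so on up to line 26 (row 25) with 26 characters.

r0=0: █
r1=1: ██
r2=10: █_█
r3=11: ████
r4=100: █___█
r5=101: ██__██
r6=110: █_█_█_█
r7=111: ████████
r8=1000: █_______█
r9=1001: ██______██
r10=1010: █_█_____█_█
r11=1011: ████____████
r12=1100: █___█___█___█
r13=1101: ██__██__██__██
r14=1110: █_█_█_█_█_█_█_█
r15=1111: ████████████████
r16=10000: █_______________█
r17=10001: ██______________██
r18=10010: █_█_____________█_█
r19=10011: ████____________████
r20=10100: █___█___________█___█
r21=10101: ██__██__________██__██
r22=10110: █_█_█_█_________█_█_█_█
r23=10111: ████████________████████
r24=11000: █_______█_______█_______█
r25=11001: ██______██______██______██

Answer: █
██
█_█
████
█___█
██__██
█_█_█_█
████████
█_______█
██______██
█_█_____█_█
████____████
█___█___█___█
██__██__██__██
█_█_█_█_█_█_█_█
████████████████
█_______________█
██______________██
█_█_____________█_█
████____________████
█___█___________█___█
██__██__________██__██
█_█_█_█_________█_█_█_█
████████________████████
█_______█_______█_______█
██______██______██______██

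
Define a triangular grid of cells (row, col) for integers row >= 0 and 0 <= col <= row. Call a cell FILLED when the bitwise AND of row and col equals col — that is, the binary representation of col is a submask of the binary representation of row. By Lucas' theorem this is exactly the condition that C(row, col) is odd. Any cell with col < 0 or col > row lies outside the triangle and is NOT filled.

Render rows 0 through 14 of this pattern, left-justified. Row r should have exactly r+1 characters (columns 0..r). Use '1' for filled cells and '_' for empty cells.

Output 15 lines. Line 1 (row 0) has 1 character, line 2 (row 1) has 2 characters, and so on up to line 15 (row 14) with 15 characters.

r0=0: 1
r1=1: 11
r2=10: 1_1
r3=11: 1111
r4=100: 1___1
r5=101: 11__11
r6=110: 1_1_1_1
r7=111: 11111111
r8=1000: 1_______1
r9=1001: 11______11
r10=1010: 1_1_____1_1
r11=1011: 1111____1111
r12=1100: 1___1___1___1
r13=1101: 11__11__11__11
r14=1110: 1_1_1_1_1_1_1_1

Answer: 1
11
1_1
1111
1___1
11__11
1_1_1_1
11111111
1_______1
11______11
1_1_____1_1
1111____1111
1___1___1___1
11__11__11__11
1_1_1_1_1_1_1_1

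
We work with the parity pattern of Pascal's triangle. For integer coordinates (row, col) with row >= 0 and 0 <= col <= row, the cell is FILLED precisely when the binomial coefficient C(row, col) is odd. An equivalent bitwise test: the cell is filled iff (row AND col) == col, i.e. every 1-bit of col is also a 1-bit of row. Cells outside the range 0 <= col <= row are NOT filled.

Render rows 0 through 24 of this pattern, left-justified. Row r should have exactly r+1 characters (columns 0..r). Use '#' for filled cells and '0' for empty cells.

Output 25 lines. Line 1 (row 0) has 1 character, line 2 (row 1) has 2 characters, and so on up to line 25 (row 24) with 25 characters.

r0=0: #
r1=1: ##
r2=10: #0#
r3=11: ####
r4=100: #000#
r5=101: ##00##
r6=110: #0#0#0#
r7=111: ########
r8=1000: #0000000#
r9=1001: ##000000##
r10=1010: #0#00000#0#
r11=1011: ####0000####
r12=1100: #000#000#000#
r13=1101: ##00##00##00##
r14=1110: #0#0#0#0#0#0#0#
r15=1111: ################
r16=10000: #000000000000000#
r17=10001: ##00000000000000##
r18=10010: #0#0000000000000#0#
r19=10011: ####000000000000####
r20=10100: #000#00000000000#000#
r21=10101: ##00##0000000000##00##
r22=10110: #0#0#0#000000000#0#0#0#
r23=10111: ########00000000########
r24=11000: #0000000#0000000#0000000#

Answer: #
##
#0#
####
#000#
##00##
#0#0#0#
########
#0000000#
##000000##
#0#00000#0#
####0000####
#000#000#000#
##00##00##00##
#0#0#0#0#0#0#0#
################
#000000000000000#
##00000000000000##
#0#0000000000000#0#
####000000000000####
#000#00000000000#000#
##00##0000000000##00##
#0#0#0#000000000#0#0#0#
########00000000########
#0000000#0000000#0000000#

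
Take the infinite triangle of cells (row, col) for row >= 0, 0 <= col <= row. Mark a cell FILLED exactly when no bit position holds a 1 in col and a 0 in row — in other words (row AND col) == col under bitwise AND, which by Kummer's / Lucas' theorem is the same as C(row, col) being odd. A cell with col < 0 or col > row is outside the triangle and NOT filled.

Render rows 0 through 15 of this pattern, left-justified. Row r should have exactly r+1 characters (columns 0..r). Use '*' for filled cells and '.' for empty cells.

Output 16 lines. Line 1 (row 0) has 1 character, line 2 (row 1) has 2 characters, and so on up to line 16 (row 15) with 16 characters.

Answer: *
**
*.*
****
*...*
**..**
*.*.*.*
********
*.......*
**......**
*.*.....*.*
****....****
*...*...*...*
**..**..**..**
*.*.*.*.*.*.*.*
****************

Derivation:
r0=0: *
r1=1: **
r2=10: *.*
r3=11: ****
r4=100: *...*
r5=101: **..**
r6=110: *.*.*.*
r7=111: ********
r8=1000: *.......*
r9=1001: **......**
r10=1010: *.*.....*.*
r11=1011: ****....****
r12=1100: *...*...*...*
r13=1101: **..**..**..**
r14=1110: *.*.*.*.*.*.*.*
r15=1111: ****************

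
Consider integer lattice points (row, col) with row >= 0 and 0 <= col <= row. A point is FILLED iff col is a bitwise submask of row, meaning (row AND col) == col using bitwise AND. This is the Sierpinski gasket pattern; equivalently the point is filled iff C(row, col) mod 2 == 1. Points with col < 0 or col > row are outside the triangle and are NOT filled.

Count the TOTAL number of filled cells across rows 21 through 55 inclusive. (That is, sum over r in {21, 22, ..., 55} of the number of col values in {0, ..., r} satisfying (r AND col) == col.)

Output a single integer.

Answer: 410

Derivation:
r21=10101 pc3: +8 =8
r22=10110 pc3: +8 =16
r23=10111 pc4: +16 =32
r24=11000 pc2: +4 =36
r25=11001 pc3: +8 =44
r26=11010 pc3: +8 =52
r27=11011 pc4: +16 =68
r28=11100 pc3: +8 =76
r29=11101 pc4: +16 =92
r30=11110 pc4: +16 =108
r31=11111 pc5: +32 =140
r32=100000 pc1: +2 =142
r33=100001 pc2: +4 =146
r34=100010 pc2: +4 =150
r35=100011 pc3: +8 =158
r36=100100 pc2: +4 =162
r37=100101 pc3: +8 =170
r38=100110 pc3: +8 =178
r39=100111 pc4: +16 =194
r40=101000 pc2: +4 =198
r41=101001 pc3: +8 =206
r42=101010 pc3: +8 =214
r43=101011 pc4: +16 =230
r44=101100 pc3: +8 =238
r45=101101 pc4: +16 =254
r46=101110 pc4: +16 =270
r47=101111 pc5: +32 =302
r48=110000 pc2: +4 =306
r49=110001 pc3: +8 =314
r50=110010 pc3: +8 =322
r51=110011 pc4: +16 =338
r52=110100 pc3: +8 =346
r53=110101 pc4: +16 =362
r54=110110 pc4: +16 =378
r55=110111 pc5: +32 =410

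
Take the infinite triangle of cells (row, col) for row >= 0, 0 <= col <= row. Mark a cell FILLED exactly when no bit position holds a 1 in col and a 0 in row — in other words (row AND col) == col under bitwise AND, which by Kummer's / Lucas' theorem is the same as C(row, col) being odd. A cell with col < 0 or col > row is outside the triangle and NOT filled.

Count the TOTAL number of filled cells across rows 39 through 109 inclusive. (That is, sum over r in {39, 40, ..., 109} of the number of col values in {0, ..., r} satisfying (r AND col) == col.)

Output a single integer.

Answer: 1162

Derivation:
r39=100111 pc4: +16 =16
r40=101000 pc2: +4 =20
r41=101001 pc3: +8 =28
r42=101010 pc3: +8 =36
r43=101011 pc4: +16 =52
r44=101100 pc3: +8 =60
r45=101101 pc4: +16 =76
r46=101110 pc4: +16 =92
r47=101111 pc5: +32 =124
r48=110000 pc2: +4 =128
r49=110001 pc3: +8 =136
r50=110010 pc3: +8 =144
r51=110011 pc4: +16 =160
r52=110100 pc3: +8 =168
r53=110101 pc4: +16 =184
r54=110110 pc4: +16 =200
r55=110111 pc5: +32 =232
r56=111000 pc3: +8 =240
r57=111001 pc4: +16 =256
r58=111010 pc4: +16 =272
r59=111011 pc5: +32 =304
r60=111100 pc4: +16 =320
r61=111101 pc5: +32 =352
r62=111110 pc5: +32 =384
r63=111111 pc6: +64 =448
r64=1000000 pc1: +2 =450
r65=1000001 pc2: +4 =454
r66=1000010 pc2: +4 =458
r67=1000011 pc3: +8 =466
r68=1000100 pc2: +4 =470
r69=1000101 pc3: +8 =478
r70=1000110 pc3: +8 =486
r71=1000111 pc4: +16 =502
r72=1001000 pc2: +4 =506
r73=1001001 pc3: +8 =514
r74=1001010 pc3: +8 =522
r75=1001011 pc4: +16 =538
r76=1001100 pc3: +8 =546
r77=1001101 pc4: +16 =562
r78=1001110 pc4: +16 =578
r79=1001111 pc5: +32 =610
r80=1010000 pc2: +4 =614
r81=1010001 pc3: +8 =622
r82=1010010 pc3: +8 =630
r83=1010011 pc4: +16 =646
r84=1010100 pc3: +8 =654
r85=1010101 pc4: +16 =670
r86=1010110 pc4: +16 =686
r87=1010111 pc5: +32 =718
r88=1011000 pc3: +8 =726
r89=1011001 pc4: +16 =742
r90=1011010 pc4: +16 =758
r91=1011011 pc5: +32 =790
r92=1011100 pc4: +16 =806
r93=1011101 pc5: +32 =838
r94=1011110 pc5: +32 =870
r95=1011111 pc6: +64 =934
r96=1100000 pc2: +4 =938
r97=1100001 pc3: +8 =946
r98=1100010 pc3: +8 =954
r99=1100011 pc4: +16 =970
r100=1100100 pc3: +8 =978
r101=1100101 pc4: +16 =994
r102=1100110 pc4: +16 =1010
r103=1100111 pc5: +32 =1042
r104=1101000 pc3: +8 =1050
r105=1101001 pc4: +16 =1066
r106=1101010 pc4: +16 =1082
r107=1101011 pc5: +32 =1114
r108=1101100 pc4: +16 =1130
r109=1101101 pc5: +32 =1162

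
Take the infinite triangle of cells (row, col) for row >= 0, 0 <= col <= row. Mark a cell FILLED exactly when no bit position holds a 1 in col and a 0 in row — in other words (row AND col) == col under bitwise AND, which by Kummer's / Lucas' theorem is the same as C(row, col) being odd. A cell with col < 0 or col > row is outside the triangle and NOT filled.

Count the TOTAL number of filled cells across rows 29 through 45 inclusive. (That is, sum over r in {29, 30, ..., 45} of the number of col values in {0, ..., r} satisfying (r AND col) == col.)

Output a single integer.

r29=11101 pc4: +16 =16
r30=11110 pc4: +16 =32
r31=11111 pc5: +32 =64
r32=100000 pc1: +2 =66
r33=100001 pc2: +4 =70
r34=100010 pc2: +4 =74
r35=100011 pc3: +8 =82
r36=100100 pc2: +4 =86
r37=100101 pc3: +8 =94
r38=100110 pc3: +8 =102
r39=100111 pc4: +16 =118
r40=101000 pc2: +4 =122
r41=101001 pc3: +8 =130
r42=101010 pc3: +8 =138
r43=101011 pc4: +16 =154
r44=101100 pc3: +8 =162
r45=101101 pc4: +16 =178

Answer: 178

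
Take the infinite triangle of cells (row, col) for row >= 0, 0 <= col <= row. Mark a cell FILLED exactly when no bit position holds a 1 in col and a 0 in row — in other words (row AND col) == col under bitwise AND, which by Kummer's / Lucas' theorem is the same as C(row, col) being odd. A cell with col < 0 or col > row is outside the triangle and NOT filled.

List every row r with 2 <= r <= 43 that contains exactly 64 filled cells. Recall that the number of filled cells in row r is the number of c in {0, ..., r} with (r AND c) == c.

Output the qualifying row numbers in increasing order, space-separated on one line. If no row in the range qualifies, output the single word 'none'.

Row r has 2^popcount(r) filled cells, so we need popcount(r) = log2(64) = 6.
Scan r = 2..43 and keep those with exactly 6 one-bits:
r=2=10 popcount=1 -> skip
r=3=11 popcount=2 -> skip
r=4=100 popcount=1 -> skip
r=5=101 popcount=2 -> skip
r=6=110 popcount=2 -> skip
r=7=111 popcount=3 -> skip
r=8=1000 popcount=1 -> skip
r=9=1001 popcount=2 -> skip
r=10=1010 popcount=2 -> skip
r=11=1011 popcount=3 -> skip
r=12=1100 popcount=2 -> skip
r=13=1101 popcount=3 -> skip
r=14=1110 popcount=3 -> skip
r=15=1111 popcount=4 -> skip
r=16=10000 popcount=1 -> skip
r=17=10001 popcount=2 -> skip
r=18=10010 popcount=2 -> skip
r=19=10011 popcount=3 -> skip
r=20=10100 popcount=2 -> skip
r=21=10101 popcount=3 -> skip
r=22=10110 popcount=3 -> skip
r=23=10111 popcount=4 -> skip
r=24=11000 popcount=2 -> skip
r=25=11001 popcount=3 -> skip
r=26=11010 popcount=3 -> skip
r=27=11011 popcount=4 -> skip
r=28=11100 popcount=3 -> skip
r=29=11101 popcount=4 -> skip
r=30=11110 popcount=4 -> skip
r=31=11111 popcount=5 -> skip
r=32=100000 popcount=1 -> skip
r=33=100001 popcount=2 -> skip
r=34=100010 popcount=2 -> skip
r=35=100011 popcount=3 -> skip
r=36=100100 popcount=2 -> skip
r=37=100101 popcount=3 -> skip
r=38=100110 popcount=3 -> skip
r=39=100111 popcount=4 -> skip
r=40=101000 popcount=2 -> skip
r=41=101001 popcount=3 -> skip
r=42=101010 popcount=3 -> skip
r=43=101011 popcount=4 -> skip
Kept rows: none

Answer: none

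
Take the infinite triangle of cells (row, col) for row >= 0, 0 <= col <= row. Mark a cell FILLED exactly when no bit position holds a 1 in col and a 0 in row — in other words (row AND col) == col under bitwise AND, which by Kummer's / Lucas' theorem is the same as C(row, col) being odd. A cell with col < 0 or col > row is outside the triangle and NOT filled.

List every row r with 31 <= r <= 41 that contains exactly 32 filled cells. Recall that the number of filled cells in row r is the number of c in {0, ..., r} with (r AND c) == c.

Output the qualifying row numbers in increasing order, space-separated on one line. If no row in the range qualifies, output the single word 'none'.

Answer: 31

Derivation:
Row r has 2^popcount(r) filled cells, so we need popcount(r) = log2(32) = 5.
Scan r = 31..41 and keep those with exactly 5 one-bits:
r=31=11111 popcount=5 -> KEEP
r=32=100000 popcount=1 -> skip
r=33=100001 popcount=2 -> skip
r=34=100010 popcount=2 -> skip
r=35=100011 popcount=3 -> skip
r=36=100100 popcount=2 -> skip
r=37=100101 popcount=3 -> skip
r=38=100110 popcount=3 -> skip
r=39=100111 popcount=4 -> skip
r=40=101000 popcount=2 -> skip
r=41=101001 popcount=3 -> skip
Kept rows: 31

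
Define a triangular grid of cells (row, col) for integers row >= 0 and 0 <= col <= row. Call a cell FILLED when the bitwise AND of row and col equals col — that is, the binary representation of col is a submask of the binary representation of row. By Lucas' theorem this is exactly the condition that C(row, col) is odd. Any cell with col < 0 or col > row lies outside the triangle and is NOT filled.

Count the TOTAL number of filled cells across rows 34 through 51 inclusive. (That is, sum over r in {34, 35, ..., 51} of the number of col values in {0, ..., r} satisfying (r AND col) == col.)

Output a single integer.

Answer: 192

Derivation:
r34=100010 pc2: +4 =4
r35=100011 pc3: +8 =12
r36=100100 pc2: +4 =16
r37=100101 pc3: +8 =24
r38=100110 pc3: +8 =32
r39=100111 pc4: +16 =48
r40=101000 pc2: +4 =52
r41=101001 pc3: +8 =60
r42=101010 pc3: +8 =68
r43=101011 pc4: +16 =84
r44=101100 pc3: +8 =92
r45=101101 pc4: +16 =108
r46=101110 pc4: +16 =124
r47=101111 pc5: +32 =156
r48=110000 pc2: +4 =160
r49=110001 pc3: +8 =168
r50=110010 pc3: +8 =176
r51=110011 pc4: +16 =192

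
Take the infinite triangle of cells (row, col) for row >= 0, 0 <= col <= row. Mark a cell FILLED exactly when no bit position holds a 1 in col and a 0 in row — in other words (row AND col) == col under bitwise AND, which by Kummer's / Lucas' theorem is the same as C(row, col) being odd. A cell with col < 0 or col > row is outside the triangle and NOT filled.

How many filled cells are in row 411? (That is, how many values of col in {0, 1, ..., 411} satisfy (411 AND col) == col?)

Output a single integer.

Answer: 64

Derivation:
411 in binary = 110011011
popcount(411) = number of 1-bits in 110011011 = 6
A col c satisfies (411 AND c) == c iff every set bit of c is also set in 411; each of the 6 set bits of 411 can independently be on or off in c.
count = 2^6 = 64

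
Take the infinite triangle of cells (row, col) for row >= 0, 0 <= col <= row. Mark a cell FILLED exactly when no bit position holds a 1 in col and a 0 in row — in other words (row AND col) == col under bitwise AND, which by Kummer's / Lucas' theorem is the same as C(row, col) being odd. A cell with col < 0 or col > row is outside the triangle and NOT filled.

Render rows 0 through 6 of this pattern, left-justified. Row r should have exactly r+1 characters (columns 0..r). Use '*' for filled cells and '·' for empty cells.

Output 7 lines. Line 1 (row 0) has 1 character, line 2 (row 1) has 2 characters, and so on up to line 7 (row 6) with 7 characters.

r0=0: *
r1=1: **
r2=10: *·*
r3=11: ****
r4=100: *···*
r5=101: **··**
r6=110: *·*·*·*

Answer: *
**
*·*
****
*···*
**··**
*·*·*·*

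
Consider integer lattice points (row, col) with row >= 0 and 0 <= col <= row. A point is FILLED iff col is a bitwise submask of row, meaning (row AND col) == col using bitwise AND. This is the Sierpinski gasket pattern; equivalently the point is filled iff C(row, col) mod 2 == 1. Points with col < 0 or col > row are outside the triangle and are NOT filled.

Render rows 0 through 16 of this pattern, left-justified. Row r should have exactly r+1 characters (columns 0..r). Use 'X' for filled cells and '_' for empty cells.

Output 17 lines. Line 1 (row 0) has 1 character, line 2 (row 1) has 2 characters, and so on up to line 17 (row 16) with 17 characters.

r0=0: X
r1=1: XX
r2=10: X_X
r3=11: XXXX
r4=100: X___X
r5=101: XX__XX
r6=110: X_X_X_X
r7=111: XXXXXXXX
r8=1000: X_______X
r9=1001: XX______XX
r10=1010: X_X_____X_X
r11=1011: XXXX____XXXX
r12=1100: X___X___X___X
r13=1101: XX__XX__XX__XX
r14=1110: X_X_X_X_X_X_X_X
r15=1111: XXXXXXXXXXXXXXXX
r16=10000: X_______________X

Answer: X
XX
X_X
XXXX
X___X
XX__XX
X_X_X_X
XXXXXXXX
X_______X
XX______XX
X_X_____X_X
XXXX____XXXX
X___X___X___X
XX__XX__XX__XX
X_X_X_X_X_X_X_X
XXXXXXXXXXXXXXXX
X_______________X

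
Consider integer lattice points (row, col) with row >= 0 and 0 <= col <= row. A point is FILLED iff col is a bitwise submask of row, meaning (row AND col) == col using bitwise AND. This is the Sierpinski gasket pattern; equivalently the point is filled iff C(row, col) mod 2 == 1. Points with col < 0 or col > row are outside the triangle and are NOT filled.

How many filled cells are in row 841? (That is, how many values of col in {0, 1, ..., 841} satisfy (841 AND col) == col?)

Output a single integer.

Answer: 32

Derivation:
841 in binary = 1101001001
popcount(841) = number of 1-bits in 1101001001 = 5
A col c satisfies (841 AND c) == c iff every set bit of c is also set in 841; each of the 5 set bits of 841 can independently be on or off in c.
count = 2^5 = 32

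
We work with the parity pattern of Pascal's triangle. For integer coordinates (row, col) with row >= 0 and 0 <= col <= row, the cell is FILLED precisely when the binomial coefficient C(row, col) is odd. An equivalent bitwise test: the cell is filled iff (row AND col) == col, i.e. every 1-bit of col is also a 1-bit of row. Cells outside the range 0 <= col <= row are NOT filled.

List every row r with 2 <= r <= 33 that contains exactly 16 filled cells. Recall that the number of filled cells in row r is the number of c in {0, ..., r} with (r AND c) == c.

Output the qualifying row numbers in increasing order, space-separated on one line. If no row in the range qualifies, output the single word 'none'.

Answer: 15 23 27 29 30

Derivation:
Row r has 2^popcount(r) filled cells, so we need popcount(r) = log2(16) = 4.
Scan r = 2..33 and keep those with exactly 4 one-bits:
r=2=10 popcount=1 -> skip
r=3=11 popcount=2 -> skip
r=4=100 popcount=1 -> skip
r=5=101 popcount=2 -> skip
r=6=110 popcount=2 -> skip
r=7=111 popcount=3 -> skip
r=8=1000 popcount=1 -> skip
r=9=1001 popcount=2 -> skip
r=10=1010 popcount=2 -> skip
r=11=1011 popcount=3 -> skip
r=12=1100 popcount=2 -> skip
r=13=1101 popcount=3 -> skip
r=14=1110 popcount=3 -> skip
r=15=1111 popcount=4 -> KEEP
r=16=10000 popcount=1 -> skip
r=17=10001 popcount=2 -> skip
r=18=10010 popcount=2 -> skip
r=19=10011 popcount=3 -> skip
r=20=10100 popcount=2 -> skip
r=21=10101 popcount=3 -> skip
r=22=10110 popcount=3 -> skip
r=23=10111 popcount=4 -> KEEP
r=24=11000 popcount=2 -> skip
r=25=11001 popcount=3 -> skip
r=26=11010 popcount=3 -> skip
r=27=11011 popcount=4 -> KEEP
r=28=11100 popcount=3 -> skip
r=29=11101 popcount=4 -> KEEP
r=30=11110 popcount=4 -> KEEP
r=31=11111 popcount=5 -> skip
r=32=100000 popcount=1 -> skip
r=33=100001 popcount=2 -> skip
Kept rows: 15 23 27 29 30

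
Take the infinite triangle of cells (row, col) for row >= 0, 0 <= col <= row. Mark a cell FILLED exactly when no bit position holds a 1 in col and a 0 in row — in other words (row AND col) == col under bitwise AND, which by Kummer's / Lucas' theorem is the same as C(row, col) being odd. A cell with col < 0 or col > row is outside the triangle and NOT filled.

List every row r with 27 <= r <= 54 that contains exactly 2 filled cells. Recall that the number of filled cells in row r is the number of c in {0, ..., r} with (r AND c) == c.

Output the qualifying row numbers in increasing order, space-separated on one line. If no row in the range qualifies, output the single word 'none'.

Answer: 32

Derivation:
Row r has 2^popcount(r) filled cells, so we need popcount(r) = log2(2) = 1.
Scan r = 27..54 and keep those with exactly 1 one-bits:
r=27=11011 popcount=4 -> skip
r=28=11100 popcount=3 -> skip
r=29=11101 popcount=4 -> skip
r=30=11110 popcount=4 -> skip
r=31=11111 popcount=5 -> skip
r=32=100000 popcount=1 -> KEEP
r=33=100001 popcount=2 -> skip
r=34=100010 popcount=2 -> skip
r=35=100011 popcount=3 -> skip
r=36=100100 popcount=2 -> skip
r=37=100101 popcount=3 -> skip
r=38=100110 popcount=3 -> skip
r=39=100111 popcount=4 -> skip
r=40=101000 popcount=2 -> skip
r=41=101001 popcount=3 -> skip
r=42=101010 popcount=3 -> skip
r=43=101011 popcount=4 -> skip
r=44=101100 popcount=3 -> skip
r=45=101101 popcount=4 -> skip
r=46=101110 popcount=4 -> skip
r=47=101111 popcount=5 -> skip
r=48=110000 popcount=2 -> skip
r=49=110001 popcount=3 -> skip
r=50=110010 popcount=3 -> skip
r=51=110011 popcount=4 -> skip
r=52=110100 popcount=3 -> skip
r=53=110101 popcount=4 -> skip
r=54=110110 popcount=4 -> skip
Kept rows: 32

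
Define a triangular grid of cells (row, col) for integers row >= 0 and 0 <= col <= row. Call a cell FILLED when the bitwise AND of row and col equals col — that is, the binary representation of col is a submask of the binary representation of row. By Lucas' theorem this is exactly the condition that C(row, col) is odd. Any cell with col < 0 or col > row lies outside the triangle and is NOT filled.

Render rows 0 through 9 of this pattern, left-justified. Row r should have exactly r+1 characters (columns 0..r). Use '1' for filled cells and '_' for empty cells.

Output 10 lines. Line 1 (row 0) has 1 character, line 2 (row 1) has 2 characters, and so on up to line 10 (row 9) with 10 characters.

r0=0: 1
r1=1: 11
r2=10: 1_1
r3=11: 1111
r4=100: 1___1
r5=101: 11__11
r6=110: 1_1_1_1
r7=111: 11111111
r8=1000: 1_______1
r9=1001: 11______11

Answer: 1
11
1_1
1111
1___1
11__11
1_1_1_1
11111111
1_______1
11______11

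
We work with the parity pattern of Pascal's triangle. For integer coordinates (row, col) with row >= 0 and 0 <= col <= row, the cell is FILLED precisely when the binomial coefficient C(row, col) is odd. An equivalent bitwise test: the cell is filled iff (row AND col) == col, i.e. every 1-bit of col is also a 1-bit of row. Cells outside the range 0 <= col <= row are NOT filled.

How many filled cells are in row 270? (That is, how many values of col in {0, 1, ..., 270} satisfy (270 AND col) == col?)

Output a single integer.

Answer: 16

Derivation:
270 in binary = 100001110
popcount(270) = number of 1-bits in 100001110 = 4
A col c satisfies (270 AND c) == c iff every set bit of c is also set in 270; each of the 4 set bits of 270 can independently be on or off in c.
count = 2^4 = 16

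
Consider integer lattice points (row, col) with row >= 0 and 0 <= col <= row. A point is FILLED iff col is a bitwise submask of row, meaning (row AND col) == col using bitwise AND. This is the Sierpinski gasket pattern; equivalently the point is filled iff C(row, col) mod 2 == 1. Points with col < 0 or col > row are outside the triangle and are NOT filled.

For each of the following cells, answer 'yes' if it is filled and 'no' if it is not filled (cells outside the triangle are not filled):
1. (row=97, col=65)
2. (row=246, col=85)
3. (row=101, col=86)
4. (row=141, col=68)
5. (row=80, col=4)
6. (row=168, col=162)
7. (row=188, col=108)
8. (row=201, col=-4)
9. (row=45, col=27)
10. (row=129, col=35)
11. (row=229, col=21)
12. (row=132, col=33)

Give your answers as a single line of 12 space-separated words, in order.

(97,65): row=0b1100001, col=0b1000001, row AND col = 0b1000001 = 65; 65 == 65 -> filled
(246,85): row=0b11110110, col=0b1010101, row AND col = 0b1010100 = 84; 84 != 85 -> empty
(101,86): row=0b1100101, col=0b1010110, row AND col = 0b1000100 = 68; 68 != 86 -> empty
(141,68): row=0b10001101, col=0b1000100, row AND col = 0b100 = 4; 4 != 68 -> empty
(80,4): row=0b1010000, col=0b100, row AND col = 0b0 = 0; 0 != 4 -> empty
(168,162): row=0b10101000, col=0b10100010, row AND col = 0b10100000 = 160; 160 != 162 -> empty
(188,108): row=0b10111100, col=0b1101100, row AND col = 0b101100 = 44; 44 != 108 -> empty
(201,-4): col outside [0, 201] -> not filled
(45,27): row=0b101101, col=0b11011, row AND col = 0b1001 = 9; 9 != 27 -> empty
(129,35): row=0b10000001, col=0b100011, row AND col = 0b1 = 1; 1 != 35 -> empty
(229,21): row=0b11100101, col=0b10101, row AND col = 0b101 = 5; 5 != 21 -> empty
(132,33): row=0b10000100, col=0b100001, row AND col = 0b0 = 0; 0 != 33 -> empty

Answer: yes no no no no no no no no no no no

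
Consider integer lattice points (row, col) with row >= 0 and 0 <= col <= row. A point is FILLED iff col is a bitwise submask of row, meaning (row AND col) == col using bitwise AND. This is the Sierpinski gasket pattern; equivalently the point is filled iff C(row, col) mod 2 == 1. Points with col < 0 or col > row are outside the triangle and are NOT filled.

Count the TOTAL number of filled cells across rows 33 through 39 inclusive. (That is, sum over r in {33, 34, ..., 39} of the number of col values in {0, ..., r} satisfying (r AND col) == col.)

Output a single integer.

r33=100001 pc2: +4 =4
r34=100010 pc2: +4 =8
r35=100011 pc3: +8 =16
r36=100100 pc2: +4 =20
r37=100101 pc3: +8 =28
r38=100110 pc3: +8 =36
r39=100111 pc4: +16 =52

Answer: 52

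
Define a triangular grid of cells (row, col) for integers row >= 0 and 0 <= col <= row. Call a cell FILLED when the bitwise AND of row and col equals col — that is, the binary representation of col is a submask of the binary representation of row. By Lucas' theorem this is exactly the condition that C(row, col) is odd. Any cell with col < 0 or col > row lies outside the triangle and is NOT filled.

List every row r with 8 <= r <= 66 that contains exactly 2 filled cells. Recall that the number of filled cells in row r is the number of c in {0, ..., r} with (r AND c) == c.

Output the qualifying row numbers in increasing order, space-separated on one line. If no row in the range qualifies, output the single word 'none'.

Answer: 8 16 32 64

Derivation:
Row r has 2^popcount(r) filled cells, so we need popcount(r) = log2(2) = 1.
Scan r = 8..66 and keep those with exactly 1 one-bits:
r=8=1000 popcount=1 -> KEEP
r=9=1001 popcount=2 -> skip
r=10=1010 popcount=2 -> skip
r=11=1011 popcount=3 -> skip
r=12=1100 popcount=2 -> skip
r=13=1101 popcount=3 -> skip
r=14=1110 popcount=3 -> skip
r=15=1111 popcount=4 -> skip
r=16=10000 popcount=1 -> KEEP
r=17=10001 popcount=2 -> skip
r=18=10010 popcount=2 -> skip
r=19=10011 popcount=3 -> skip
r=20=10100 popcount=2 -> skip
r=21=10101 popcount=3 -> skip
r=22=10110 popcount=3 -> skip
r=23=10111 popcount=4 -> skip
r=24=11000 popcount=2 -> skip
r=25=11001 popcount=3 -> skip
r=26=11010 popcount=3 -> skip
r=27=11011 popcount=4 -> skip
r=28=11100 popcount=3 -> skip
r=29=11101 popcount=4 -> skip
r=30=11110 popcount=4 -> skip
r=31=11111 popcount=5 -> skip
r=32=100000 popcount=1 -> KEEP
r=33=100001 popcount=2 -> skip
r=34=100010 popcount=2 -> skip
r=35=100011 popcount=3 -> skip
r=36=100100 popcount=2 -> skip
r=37=100101 popcount=3 -> skip
r=38=100110 popcount=3 -> skip
r=39=100111 popcount=4 -> skip
r=40=101000 popcount=2 -> skip
r=41=101001 popcount=3 -> skip
r=42=101010 popcount=3 -> skip
r=43=101011 popcount=4 -> skip
r=44=101100 popcount=3 -> skip
r=45=101101 popcount=4 -> skip
r=46=101110 popcount=4 -> skip
r=47=101111 popcount=5 -> skip
r=48=110000 popcount=2 -> skip
r=49=110001 popcount=3 -> skip
r=50=110010 popcount=3 -> skip
r=51=110011 popcount=4 -> skip
r=52=110100 popcount=3 -> skip
r=53=110101 popcount=4 -> skip
r=54=110110 popcount=4 -> skip
r=55=110111 popcount=5 -> skip
r=56=111000 popcount=3 -> skip
r=57=111001 popcount=4 -> skip
r=58=111010 popcount=4 -> skip
r=59=111011 popcount=5 -> skip
r=60=111100 popcount=4 -> skip
r=61=111101 popcount=5 -> skip
r=62=111110 popcount=5 -> skip
r=63=111111 popcount=6 -> skip
r=64=1000000 popcount=1 -> KEEP
r=65=1000001 popcount=2 -> skip
r=66=1000010 popcount=2 -> skip
Kept rows: 8 16 32 64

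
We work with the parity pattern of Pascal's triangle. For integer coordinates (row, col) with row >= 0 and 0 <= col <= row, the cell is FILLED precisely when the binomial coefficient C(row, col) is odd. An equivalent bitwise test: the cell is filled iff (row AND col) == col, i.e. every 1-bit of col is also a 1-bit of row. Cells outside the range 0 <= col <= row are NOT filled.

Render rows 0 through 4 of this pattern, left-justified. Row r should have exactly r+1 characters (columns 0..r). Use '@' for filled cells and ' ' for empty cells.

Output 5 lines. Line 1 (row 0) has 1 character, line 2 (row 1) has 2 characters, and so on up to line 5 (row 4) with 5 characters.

r0=0: @
r1=1: @@
r2=10: @ @
r3=11: @@@@
r4=100: @   @

Answer: @
@@
@ @
@@@@
@   @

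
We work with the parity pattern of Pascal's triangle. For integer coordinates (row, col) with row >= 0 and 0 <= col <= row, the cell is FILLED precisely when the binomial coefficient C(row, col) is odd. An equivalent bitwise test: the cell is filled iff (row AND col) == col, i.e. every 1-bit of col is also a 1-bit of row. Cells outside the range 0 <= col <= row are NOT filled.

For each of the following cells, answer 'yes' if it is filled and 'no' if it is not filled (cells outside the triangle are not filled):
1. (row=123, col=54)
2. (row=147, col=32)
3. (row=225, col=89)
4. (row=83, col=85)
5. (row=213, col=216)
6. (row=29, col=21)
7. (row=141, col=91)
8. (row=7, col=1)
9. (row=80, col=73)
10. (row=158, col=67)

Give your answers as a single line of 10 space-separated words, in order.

Answer: no no no no no yes no yes no no

Derivation:
(123,54): row=0b1111011, col=0b110110, row AND col = 0b110010 = 50; 50 != 54 -> empty
(147,32): row=0b10010011, col=0b100000, row AND col = 0b0 = 0; 0 != 32 -> empty
(225,89): row=0b11100001, col=0b1011001, row AND col = 0b1000001 = 65; 65 != 89 -> empty
(83,85): col outside [0, 83] -> not filled
(213,216): col outside [0, 213] -> not filled
(29,21): row=0b11101, col=0b10101, row AND col = 0b10101 = 21; 21 == 21 -> filled
(141,91): row=0b10001101, col=0b1011011, row AND col = 0b1001 = 9; 9 != 91 -> empty
(7,1): row=0b111, col=0b1, row AND col = 0b1 = 1; 1 == 1 -> filled
(80,73): row=0b1010000, col=0b1001001, row AND col = 0b1000000 = 64; 64 != 73 -> empty
(158,67): row=0b10011110, col=0b1000011, row AND col = 0b10 = 2; 2 != 67 -> empty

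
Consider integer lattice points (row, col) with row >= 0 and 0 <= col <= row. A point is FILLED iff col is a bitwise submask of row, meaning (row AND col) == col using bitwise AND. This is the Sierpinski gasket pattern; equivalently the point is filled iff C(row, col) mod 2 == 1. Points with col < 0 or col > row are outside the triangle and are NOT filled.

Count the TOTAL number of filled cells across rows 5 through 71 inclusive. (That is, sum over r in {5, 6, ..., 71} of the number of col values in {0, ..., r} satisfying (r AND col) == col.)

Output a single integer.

Answer: 772

Derivation:
r5=101 pc2: +4 =4
r6=110 pc2: +4 =8
r7=111 pc3: +8 =16
r8=1000 pc1: +2 =18
r9=1001 pc2: +4 =22
r10=1010 pc2: +4 =26
r11=1011 pc3: +8 =34
r12=1100 pc2: +4 =38
r13=1101 pc3: +8 =46
r14=1110 pc3: +8 =54
r15=1111 pc4: +16 =70
r16=10000 pc1: +2 =72
r17=10001 pc2: +4 =76
r18=10010 pc2: +4 =80
r19=10011 pc3: +8 =88
r20=10100 pc2: +4 =92
r21=10101 pc3: +8 =100
r22=10110 pc3: +8 =108
r23=10111 pc4: +16 =124
r24=11000 pc2: +4 =128
r25=11001 pc3: +8 =136
r26=11010 pc3: +8 =144
r27=11011 pc4: +16 =160
r28=11100 pc3: +8 =168
r29=11101 pc4: +16 =184
r30=11110 pc4: +16 =200
r31=11111 pc5: +32 =232
r32=100000 pc1: +2 =234
r33=100001 pc2: +4 =238
r34=100010 pc2: +4 =242
r35=100011 pc3: +8 =250
r36=100100 pc2: +4 =254
r37=100101 pc3: +8 =262
r38=100110 pc3: +8 =270
r39=100111 pc4: +16 =286
r40=101000 pc2: +4 =290
r41=101001 pc3: +8 =298
r42=101010 pc3: +8 =306
r43=101011 pc4: +16 =322
r44=101100 pc3: +8 =330
r45=101101 pc4: +16 =346
r46=101110 pc4: +16 =362
r47=101111 pc5: +32 =394
r48=110000 pc2: +4 =398
r49=110001 pc3: +8 =406
r50=110010 pc3: +8 =414
r51=110011 pc4: +16 =430
r52=110100 pc3: +8 =438
r53=110101 pc4: +16 =454
r54=110110 pc4: +16 =470
r55=110111 pc5: +32 =502
r56=111000 pc3: +8 =510
r57=111001 pc4: +16 =526
r58=111010 pc4: +16 =542
r59=111011 pc5: +32 =574
r60=111100 pc4: +16 =590
r61=111101 pc5: +32 =622
r62=111110 pc5: +32 =654
r63=111111 pc6: +64 =718
r64=1000000 pc1: +2 =720
r65=1000001 pc2: +4 =724
r66=1000010 pc2: +4 =728
r67=1000011 pc3: +8 =736
r68=1000100 pc2: +4 =740
r69=1000101 pc3: +8 =748
r70=1000110 pc3: +8 =756
r71=1000111 pc4: +16 =772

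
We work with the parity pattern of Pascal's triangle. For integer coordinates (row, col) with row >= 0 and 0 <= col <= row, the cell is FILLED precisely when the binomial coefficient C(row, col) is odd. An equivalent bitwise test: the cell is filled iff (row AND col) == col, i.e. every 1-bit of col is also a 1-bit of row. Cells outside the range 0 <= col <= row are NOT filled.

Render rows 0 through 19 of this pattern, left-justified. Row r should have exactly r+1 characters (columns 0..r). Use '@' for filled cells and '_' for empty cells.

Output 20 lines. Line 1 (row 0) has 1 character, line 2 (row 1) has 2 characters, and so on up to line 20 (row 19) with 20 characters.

r0=0: @
r1=1: @@
r2=10: @_@
r3=11: @@@@
r4=100: @___@
r5=101: @@__@@
r6=110: @_@_@_@
r7=111: @@@@@@@@
r8=1000: @_______@
r9=1001: @@______@@
r10=1010: @_@_____@_@
r11=1011: @@@@____@@@@
r12=1100: @___@___@___@
r13=1101: @@__@@__@@__@@
r14=1110: @_@_@_@_@_@_@_@
r15=1111: @@@@@@@@@@@@@@@@
r16=10000: @_______________@
r17=10001: @@______________@@
r18=10010: @_@_____________@_@
r19=10011: @@@@____________@@@@

Answer: @
@@
@_@
@@@@
@___@
@@__@@
@_@_@_@
@@@@@@@@
@_______@
@@______@@
@_@_____@_@
@@@@____@@@@
@___@___@___@
@@__@@__@@__@@
@_@_@_@_@_@_@_@
@@@@@@@@@@@@@@@@
@_______________@
@@______________@@
@_@_____________@_@
@@@@____________@@@@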